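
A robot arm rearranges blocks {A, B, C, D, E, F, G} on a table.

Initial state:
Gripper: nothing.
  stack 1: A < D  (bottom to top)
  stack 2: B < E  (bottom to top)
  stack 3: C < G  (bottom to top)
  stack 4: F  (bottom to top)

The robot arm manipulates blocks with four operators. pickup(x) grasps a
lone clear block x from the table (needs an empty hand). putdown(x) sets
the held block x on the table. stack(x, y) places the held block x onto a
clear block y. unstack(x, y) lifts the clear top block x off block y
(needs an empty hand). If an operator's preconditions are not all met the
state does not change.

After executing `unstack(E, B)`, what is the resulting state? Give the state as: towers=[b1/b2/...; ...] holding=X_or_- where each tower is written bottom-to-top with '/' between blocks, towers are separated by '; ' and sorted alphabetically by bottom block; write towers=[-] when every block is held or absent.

before: towers=[A/D; B/E; C/G; F] holding=-
pre[unstack(E, B)]: on(E,B) yes, clear(E) yes, handempty yes
all met → apply unstack(E, B)
after:  towers=[A/D; B; C/G; F] holding=E

towers=[A/D; B; C/G; F] holding=E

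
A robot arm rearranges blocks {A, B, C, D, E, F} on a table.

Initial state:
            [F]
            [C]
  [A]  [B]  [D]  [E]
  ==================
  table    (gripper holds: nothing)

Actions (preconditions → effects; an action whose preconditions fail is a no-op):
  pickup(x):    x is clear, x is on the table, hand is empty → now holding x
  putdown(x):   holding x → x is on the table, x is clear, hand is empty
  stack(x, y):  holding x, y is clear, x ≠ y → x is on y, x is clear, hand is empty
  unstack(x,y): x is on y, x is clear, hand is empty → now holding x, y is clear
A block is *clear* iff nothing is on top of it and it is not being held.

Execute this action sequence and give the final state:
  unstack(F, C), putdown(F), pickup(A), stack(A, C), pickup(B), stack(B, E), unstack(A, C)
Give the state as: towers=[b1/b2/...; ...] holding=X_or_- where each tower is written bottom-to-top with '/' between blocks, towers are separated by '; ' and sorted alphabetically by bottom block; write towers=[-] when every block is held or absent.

towers=[D/C; E/B; F] holding=A

step 1 (unstack(F, C)): towers=[A; B; D/C; E] holding=F
step 2 (putdown(F)): towers=[A; B; D/C; E; F] holding=-
step 3 (pickup(A)): towers=[B; D/C; E; F] holding=A
step 4 (stack(A, C)): towers=[B; D/C/A; E; F] holding=-
step 5 (pickup(B)): towers=[D/C/A; E; F] holding=B
step 6 (stack(B, E)): towers=[D/C/A; E/B; F] holding=-
step 7 (unstack(A, C)): towers=[D/C; E/B; F] holding=A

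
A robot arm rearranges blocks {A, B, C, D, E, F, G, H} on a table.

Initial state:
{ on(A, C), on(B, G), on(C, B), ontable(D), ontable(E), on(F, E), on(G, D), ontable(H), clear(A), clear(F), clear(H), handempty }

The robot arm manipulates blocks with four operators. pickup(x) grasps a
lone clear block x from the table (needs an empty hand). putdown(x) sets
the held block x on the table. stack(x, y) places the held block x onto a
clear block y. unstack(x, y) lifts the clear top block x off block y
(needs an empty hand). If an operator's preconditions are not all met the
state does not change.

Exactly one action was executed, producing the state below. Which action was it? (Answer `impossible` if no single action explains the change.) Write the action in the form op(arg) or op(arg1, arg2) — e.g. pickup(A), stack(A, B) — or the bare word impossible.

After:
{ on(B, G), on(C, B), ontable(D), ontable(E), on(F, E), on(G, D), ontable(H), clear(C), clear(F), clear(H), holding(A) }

target: towers=[D/G/B/C; E/F; H] holding=A
     unstack(A, C) → towers=[D/G/B/C; E/F; H] holding=A  ← match
         pickup(H) → towers=[D/G/B/C/A; E/F] holding=H
     unstack(F, E) → towers=[D/G/B/C/A; E; H] holding=F

unstack(A, C)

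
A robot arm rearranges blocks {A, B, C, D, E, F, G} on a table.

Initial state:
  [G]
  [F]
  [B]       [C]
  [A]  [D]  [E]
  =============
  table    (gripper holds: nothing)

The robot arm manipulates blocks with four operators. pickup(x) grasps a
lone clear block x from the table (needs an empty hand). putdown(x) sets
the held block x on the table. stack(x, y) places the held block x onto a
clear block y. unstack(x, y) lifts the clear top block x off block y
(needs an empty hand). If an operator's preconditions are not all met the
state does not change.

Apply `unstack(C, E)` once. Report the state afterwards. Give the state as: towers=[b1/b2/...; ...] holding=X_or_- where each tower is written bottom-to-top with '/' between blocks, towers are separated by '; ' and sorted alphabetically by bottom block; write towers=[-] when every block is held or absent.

towers=[A/B/F/G; D; E] holding=C

before: towers=[A/B/F/G; D; E/C] holding=-
pre[unstack(C, E)]: on(C,E) ✓, clear(C) ✓, handempty ✓
all met → apply unstack(C, E)
after:  towers=[A/B/F/G; D; E] holding=C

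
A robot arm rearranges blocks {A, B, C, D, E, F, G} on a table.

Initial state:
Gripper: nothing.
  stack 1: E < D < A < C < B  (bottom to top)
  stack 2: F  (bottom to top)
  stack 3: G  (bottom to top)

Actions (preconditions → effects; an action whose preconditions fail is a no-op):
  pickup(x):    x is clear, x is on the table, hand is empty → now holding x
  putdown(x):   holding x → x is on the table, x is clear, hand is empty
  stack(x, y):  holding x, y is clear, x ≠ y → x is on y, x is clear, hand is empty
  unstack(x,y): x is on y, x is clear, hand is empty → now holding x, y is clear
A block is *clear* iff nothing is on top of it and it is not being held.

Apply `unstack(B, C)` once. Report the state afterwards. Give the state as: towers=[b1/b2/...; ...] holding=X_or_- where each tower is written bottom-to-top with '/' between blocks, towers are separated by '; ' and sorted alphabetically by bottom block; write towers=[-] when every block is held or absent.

before: towers=[E/D/A/C/B; F; G] holding=-
pre[unstack(B, C)]: on(B,C) yes, clear(B) yes, handempty yes
all met → apply unstack(B, C)
after:  towers=[E/D/A/C; F; G] holding=B

towers=[E/D/A/C; F; G] holding=B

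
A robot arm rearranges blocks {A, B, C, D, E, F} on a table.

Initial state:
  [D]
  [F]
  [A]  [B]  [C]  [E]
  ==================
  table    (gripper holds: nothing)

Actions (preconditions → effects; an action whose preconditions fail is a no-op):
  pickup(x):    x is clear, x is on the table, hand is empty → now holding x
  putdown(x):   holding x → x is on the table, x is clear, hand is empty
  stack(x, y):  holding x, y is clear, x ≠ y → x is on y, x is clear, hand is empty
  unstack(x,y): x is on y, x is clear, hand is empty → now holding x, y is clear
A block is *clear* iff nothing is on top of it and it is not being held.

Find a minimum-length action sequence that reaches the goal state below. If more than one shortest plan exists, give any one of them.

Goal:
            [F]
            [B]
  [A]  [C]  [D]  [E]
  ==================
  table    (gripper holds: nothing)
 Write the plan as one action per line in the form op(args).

unstack(D, F)
putdown(D)
pickup(B)
stack(B, D)
unstack(F, A)
stack(F, B)

step 1 (unstack(D, F)): towers=[A/F; B; C; E] holding=D
step 2 (putdown(D)): towers=[A/F; B; C; D; E] holding=-
step 3 (pickup(B)): towers=[A/F; C; D; E] holding=B
step 4 (stack(B, D)): towers=[A/F; C; D/B; E] holding=-
step 5 (unstack(F, A)): towers=[A; C; D/B; E] holding=F
step 6 (stack(F, B)): towers=[A; C; D/B/F; E] holding=-
goal check: towers=[A; C; D/B/F; E] holding=- — reached (length 6, optimal by BFS)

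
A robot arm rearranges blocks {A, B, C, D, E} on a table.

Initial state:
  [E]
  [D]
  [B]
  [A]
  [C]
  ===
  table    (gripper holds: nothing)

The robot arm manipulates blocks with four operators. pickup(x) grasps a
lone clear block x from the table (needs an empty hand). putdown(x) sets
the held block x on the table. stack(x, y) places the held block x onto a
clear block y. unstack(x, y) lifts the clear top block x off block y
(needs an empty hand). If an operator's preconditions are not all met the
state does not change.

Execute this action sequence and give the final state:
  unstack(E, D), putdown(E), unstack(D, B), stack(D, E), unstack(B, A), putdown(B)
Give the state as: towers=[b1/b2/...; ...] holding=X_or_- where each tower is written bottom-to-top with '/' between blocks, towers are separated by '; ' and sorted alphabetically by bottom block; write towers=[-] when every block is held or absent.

step 1 (unstack(E, D)): towers=[C/A/B/D] holding=E
step 2 (putdown(E)): towers=[C/A/B/D; E] holding=-
step 3 (unstack(D, B)): towers=[C/A/B; E] holding=D
step 4 (stack(D, E)): towers=[C/A/B; E/D] holding=-
step 5 (unstack(B, A)): towers=[C/A; E/D] holding=B
step 6 (putdown(B)): towers=[B; C/A; E/D] holding=-

towers=[B; C/A; E/D] holding=-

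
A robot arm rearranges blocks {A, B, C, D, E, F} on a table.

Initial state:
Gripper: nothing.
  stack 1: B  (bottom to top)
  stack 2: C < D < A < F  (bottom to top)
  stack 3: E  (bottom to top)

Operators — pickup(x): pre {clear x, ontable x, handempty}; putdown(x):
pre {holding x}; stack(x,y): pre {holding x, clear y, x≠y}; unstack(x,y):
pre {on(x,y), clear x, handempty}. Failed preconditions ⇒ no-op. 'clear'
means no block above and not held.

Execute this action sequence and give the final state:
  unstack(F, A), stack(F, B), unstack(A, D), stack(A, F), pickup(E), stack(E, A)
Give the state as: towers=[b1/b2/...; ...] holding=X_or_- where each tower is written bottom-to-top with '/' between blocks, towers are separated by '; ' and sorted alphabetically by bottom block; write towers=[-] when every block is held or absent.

towers=[B/F/A/E; C/D] holding=-

step 1 (unstack(F, A)): towers=[B; C/D/A; E] holding=F
step 2 (stack(F, B)): towers=[B/F; C/D/A; E] holding=-
step 3 (unstack(A, D)): towers=[B/F; C/D; E] holding=A
step 4 (stack(A, F)): towers=[B/F/A; C/D; E] holding=-
step 5 (pickup(E)): towers=[B/F/A; C/D] holding=E
step 6 (stack(E, A)): towers=[B/F/A/E; C/D] holding=-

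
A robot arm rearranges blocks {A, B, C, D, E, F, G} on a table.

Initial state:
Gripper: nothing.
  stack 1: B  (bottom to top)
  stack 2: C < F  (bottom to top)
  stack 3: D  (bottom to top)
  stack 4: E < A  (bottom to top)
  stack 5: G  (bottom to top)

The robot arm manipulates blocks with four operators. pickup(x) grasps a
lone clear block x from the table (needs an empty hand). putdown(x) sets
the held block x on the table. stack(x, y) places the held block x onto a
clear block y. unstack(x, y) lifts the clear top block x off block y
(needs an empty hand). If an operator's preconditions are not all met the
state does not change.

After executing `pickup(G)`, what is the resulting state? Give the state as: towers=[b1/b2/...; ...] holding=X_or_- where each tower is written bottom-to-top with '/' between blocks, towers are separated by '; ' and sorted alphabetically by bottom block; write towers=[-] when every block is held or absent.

towers=[B; C/F; D; E/A] holding=G

before: towers=[B; C/F; D; E/A; G] holding=-
pre[pickup(G)]: clear(G) ok, ontable(G) ok, handempty ok
all met → apply pickup(G)
after:  towers=[B; C/F; D; E/A] holding=G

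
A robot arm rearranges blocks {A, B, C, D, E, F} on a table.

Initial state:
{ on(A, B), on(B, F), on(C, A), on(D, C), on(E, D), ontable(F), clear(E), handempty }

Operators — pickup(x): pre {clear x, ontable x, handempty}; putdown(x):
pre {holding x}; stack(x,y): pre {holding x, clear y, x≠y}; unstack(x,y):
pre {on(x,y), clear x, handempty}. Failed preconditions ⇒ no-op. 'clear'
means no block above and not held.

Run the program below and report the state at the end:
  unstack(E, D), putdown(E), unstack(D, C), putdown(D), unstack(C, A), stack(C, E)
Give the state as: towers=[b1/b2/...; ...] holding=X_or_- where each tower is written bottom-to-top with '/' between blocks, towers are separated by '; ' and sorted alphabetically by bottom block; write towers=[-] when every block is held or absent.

step 1 (unstack(E, D)): towers=[F/B/A/C/D] holding=E
step 2 (putdown(E)): towers=[E; F/B/A/C/D] holding=-
step 3 (unstack(D, C)): towers=[E; F/B/A/C] holding=D
step 4 (putdown(D)): towers=[D; E; F/B/A/C] holding=-
step 5 (unstack(C, A)): towers=[D; E; F/B/A] holding=C
step 6 (stack(C, E)): towers=[D; E/C; F/B/A] holding=-

towers=[D; E/C; F/B/A] holding=-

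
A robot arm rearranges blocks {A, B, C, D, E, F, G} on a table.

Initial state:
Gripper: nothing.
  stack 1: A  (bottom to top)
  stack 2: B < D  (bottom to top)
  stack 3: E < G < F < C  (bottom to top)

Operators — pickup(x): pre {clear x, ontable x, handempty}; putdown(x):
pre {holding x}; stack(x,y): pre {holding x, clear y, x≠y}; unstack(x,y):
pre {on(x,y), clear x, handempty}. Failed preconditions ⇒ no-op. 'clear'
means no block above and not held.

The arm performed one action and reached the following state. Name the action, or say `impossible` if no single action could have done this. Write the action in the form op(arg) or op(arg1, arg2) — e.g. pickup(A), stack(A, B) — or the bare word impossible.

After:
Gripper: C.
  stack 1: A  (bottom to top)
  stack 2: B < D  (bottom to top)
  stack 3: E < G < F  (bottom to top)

target: towers=[A; B/D; E/G/F] holding=C
     unstack(D, B) → towers=[A; B; E/G/F/C] holding=D
         pickup(A) → towers=[B/D; E/G/F/C] holding=A
     unstack(C, F) → towers=[A; B/D; E/G/F] holding=C  ← match

unstack(C, F)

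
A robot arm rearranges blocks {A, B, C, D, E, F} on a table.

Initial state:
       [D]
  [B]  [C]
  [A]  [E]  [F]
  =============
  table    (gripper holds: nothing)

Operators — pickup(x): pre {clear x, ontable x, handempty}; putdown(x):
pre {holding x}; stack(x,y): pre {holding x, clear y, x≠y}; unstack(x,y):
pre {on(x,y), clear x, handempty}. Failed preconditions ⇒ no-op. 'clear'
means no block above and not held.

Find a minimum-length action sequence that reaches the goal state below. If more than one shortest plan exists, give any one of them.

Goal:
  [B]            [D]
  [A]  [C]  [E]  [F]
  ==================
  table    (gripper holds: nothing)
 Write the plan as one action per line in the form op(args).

unstack(D, C)
stack(D, F)
unstack(C, E)
putdown(C)

step 1 (unstack(D, C)): towers=[A/B; E/C; F] holding=D
step 2 (stack(D, F)): towers=[A/B; E/C; F/D] holding=-
step 3 (unstack(C, E)): towers=[A/B; E; F/D] holding=C
step 4 (putdown(C)): towers=[A/B; C; E; F/D] holding=-
goal check: towers=[A/B; C; E; F/D] holding=- — reached (length 4, optimal by BFS)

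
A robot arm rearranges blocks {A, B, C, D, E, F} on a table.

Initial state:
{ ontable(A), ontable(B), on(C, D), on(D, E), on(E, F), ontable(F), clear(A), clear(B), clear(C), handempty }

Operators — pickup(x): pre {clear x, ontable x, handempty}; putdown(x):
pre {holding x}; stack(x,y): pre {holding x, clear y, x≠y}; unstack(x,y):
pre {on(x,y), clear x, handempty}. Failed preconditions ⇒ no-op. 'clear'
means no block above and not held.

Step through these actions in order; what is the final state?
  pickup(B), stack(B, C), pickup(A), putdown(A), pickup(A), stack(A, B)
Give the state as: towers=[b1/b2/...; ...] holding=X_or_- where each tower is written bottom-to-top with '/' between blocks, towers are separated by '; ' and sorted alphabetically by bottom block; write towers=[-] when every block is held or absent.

towers=[F/E/D/C/B/A] holding=-

step 1 (pickup(B)): towers=[A; F/E/D/C] holding=B
step 2 (stack(B, C)): towers=[A; F/E/D/C/B] holding=-
step 3 (pickup(A)): towers=[F/E/D/C/B] holding=A
step 4 (putdown(A)): towers=[A; F/E/D/C/B] holding=-
step 5 (pickup(A)): towers=[F/E/D/C/B] holding=A
step 6 (stack(A, B)): towers=[F/E/D/C/B/A] holding=-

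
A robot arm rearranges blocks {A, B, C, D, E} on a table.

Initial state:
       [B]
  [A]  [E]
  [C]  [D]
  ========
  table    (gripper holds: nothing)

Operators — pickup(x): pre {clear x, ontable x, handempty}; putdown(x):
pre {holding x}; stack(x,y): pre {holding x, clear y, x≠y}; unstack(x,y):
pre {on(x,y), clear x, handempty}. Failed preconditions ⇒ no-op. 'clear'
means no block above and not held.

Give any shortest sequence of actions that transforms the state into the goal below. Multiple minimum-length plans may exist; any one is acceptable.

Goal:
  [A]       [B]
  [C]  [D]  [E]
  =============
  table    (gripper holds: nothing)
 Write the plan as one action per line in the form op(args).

step 1 (unstack(B, E)): towers=[C/A; D/E] holding=B
step 2 (putdown(B)): towers=[B; C/A; D/E] holding=-
step 3 (unstack(E, D)): towers=[B; C/A; D] holding=E
step 4 (putdown(E)): towers=[B; C/A; D; E] holding=-
step 5 (pickup(B)): towers=[C/A; D; E] holding=B
step 6 (stack(B, E)): towers=[C/A; D; E/B] holding=-
goal check: towers=[C/A; D; E/B] holding=- — reached (length 6, optimal by BFS)

unstack(B, E)
putdown(B)
unstack(E, D)
putdown(E)
pickup(B)
stack(B, E)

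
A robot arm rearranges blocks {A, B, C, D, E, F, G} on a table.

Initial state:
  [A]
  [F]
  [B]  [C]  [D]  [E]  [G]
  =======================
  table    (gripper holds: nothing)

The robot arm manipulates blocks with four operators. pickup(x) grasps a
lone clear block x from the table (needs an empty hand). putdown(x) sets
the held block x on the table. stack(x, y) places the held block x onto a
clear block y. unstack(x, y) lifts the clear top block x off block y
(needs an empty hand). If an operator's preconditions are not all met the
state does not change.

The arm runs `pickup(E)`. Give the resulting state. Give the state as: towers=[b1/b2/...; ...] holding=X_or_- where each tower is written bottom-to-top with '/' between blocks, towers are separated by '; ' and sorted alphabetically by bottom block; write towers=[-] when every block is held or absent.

towers=[B/F/A; C; D; G] holding=E

before: towers=[B/F/A; C; D; E; G] holding=-
pre[pickup(E)]: clear(E) ✓, ontable(E) ✓, handempty ✓
all met → apply pickup(E)
after:  towers=[B/F/A; C; D; G] holding=E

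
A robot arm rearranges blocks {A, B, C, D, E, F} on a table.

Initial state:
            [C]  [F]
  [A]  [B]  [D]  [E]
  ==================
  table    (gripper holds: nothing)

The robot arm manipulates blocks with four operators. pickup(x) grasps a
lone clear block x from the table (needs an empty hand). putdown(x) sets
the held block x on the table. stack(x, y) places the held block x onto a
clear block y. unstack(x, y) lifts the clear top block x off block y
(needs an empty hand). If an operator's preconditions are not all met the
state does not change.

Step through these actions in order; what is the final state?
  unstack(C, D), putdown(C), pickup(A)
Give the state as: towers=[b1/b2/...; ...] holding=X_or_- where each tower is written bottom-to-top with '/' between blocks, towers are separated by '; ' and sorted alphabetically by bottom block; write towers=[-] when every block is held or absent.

towers=[B; C; D; E/F] holding=A

step 1 (unstack(C, D)): towers=[A; B; D; E/F] holding=C
step 2 (putdown(C)): towers=[A; B; C; D; E/F] holding=-
step 3 (pickup(A)): towers=[B; C; D; E/F] holding=A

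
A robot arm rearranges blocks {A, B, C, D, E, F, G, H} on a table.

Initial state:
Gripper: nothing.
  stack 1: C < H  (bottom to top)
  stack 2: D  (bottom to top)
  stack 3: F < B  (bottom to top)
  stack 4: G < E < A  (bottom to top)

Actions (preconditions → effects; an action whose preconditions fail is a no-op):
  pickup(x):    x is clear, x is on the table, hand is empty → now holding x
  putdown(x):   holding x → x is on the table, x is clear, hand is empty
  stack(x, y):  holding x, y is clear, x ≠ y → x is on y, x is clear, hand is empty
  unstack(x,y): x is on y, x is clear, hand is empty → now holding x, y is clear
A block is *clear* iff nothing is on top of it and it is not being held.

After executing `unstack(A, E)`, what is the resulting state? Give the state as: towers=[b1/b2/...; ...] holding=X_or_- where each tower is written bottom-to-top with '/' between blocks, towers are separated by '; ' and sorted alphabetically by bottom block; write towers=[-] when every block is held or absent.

towers=[C/H; D; F/B; G/E] holding=A

before: towers=[C/H; D; F/B; G/E/A] holding=-
pre[unstack(A, E)]: on(A,E) yes, clear(A) yes, handempty yes
all met → apply unstack(A, E)
after:  towers=[C/H; D; F/B; G/E] holding=A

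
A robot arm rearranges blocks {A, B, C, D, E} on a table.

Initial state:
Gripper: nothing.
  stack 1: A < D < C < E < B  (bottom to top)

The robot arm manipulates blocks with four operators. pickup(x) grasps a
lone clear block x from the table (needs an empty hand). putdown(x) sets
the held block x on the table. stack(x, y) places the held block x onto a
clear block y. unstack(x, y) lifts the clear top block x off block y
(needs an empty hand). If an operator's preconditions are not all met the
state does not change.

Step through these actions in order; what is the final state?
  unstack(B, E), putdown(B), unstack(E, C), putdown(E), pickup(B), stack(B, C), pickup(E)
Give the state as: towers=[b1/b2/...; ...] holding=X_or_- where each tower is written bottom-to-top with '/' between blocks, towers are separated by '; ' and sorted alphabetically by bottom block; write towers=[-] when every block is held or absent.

towers=[A/D/C/B] holding=E

step 1 (unstack(B, E)): towers=[A/D/C/E] holding=B
step 2 (putdown(B)): towers=[A/D/C/E; B] holding=-
step 3 (unstack(E, C)): towers=[A/D/C; B] holding=E
step 4 (putdown(E)): towers=[A/D/C; B; E] holding=-
step 5 (pickup(B)): towers=[A/D/C; E] holding=B
step 6 (stack(B, C)): towers=[A/D/C/B; E] holding=-
step 7 (pickup(E)): towers=[A/D/C/B] holding=E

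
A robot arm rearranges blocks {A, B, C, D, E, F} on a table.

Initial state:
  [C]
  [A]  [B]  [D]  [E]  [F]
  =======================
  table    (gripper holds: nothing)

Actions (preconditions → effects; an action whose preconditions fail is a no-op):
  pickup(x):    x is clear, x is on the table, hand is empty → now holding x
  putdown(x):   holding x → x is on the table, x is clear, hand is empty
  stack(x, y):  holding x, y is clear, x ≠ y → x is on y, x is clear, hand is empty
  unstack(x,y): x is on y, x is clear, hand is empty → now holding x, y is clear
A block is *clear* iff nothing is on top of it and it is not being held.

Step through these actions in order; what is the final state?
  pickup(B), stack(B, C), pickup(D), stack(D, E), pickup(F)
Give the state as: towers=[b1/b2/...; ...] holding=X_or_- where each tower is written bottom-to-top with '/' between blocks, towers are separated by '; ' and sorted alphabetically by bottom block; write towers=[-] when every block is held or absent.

towers=[A/C/B; E/D] holding=F

step 1 (pickup(B)): towers=[A/C; D; E; F] holding=B
step 2 (stack(B, C)): towers=[A/C/B; D; E; F] holding=-
step 3 (pickup(D)): towers=[A/C/B; E; F] holding=D
step 4 (stack(D, E)): towers=[A/C/B; E/D; F] holding=-
step 5 (pickup(F)): towers=[A/C/B; E/D] holding=F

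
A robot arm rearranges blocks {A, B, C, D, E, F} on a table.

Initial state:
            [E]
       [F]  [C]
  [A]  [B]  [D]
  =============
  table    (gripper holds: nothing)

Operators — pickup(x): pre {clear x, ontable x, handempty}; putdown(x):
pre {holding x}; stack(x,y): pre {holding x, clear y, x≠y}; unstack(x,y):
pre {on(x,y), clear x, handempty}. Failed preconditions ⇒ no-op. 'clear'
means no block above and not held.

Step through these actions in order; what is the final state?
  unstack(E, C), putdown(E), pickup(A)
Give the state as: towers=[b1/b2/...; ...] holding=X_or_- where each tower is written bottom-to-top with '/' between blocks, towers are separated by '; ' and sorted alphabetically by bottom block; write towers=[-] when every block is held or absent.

step 1 (unstack(E, C)): towers=[A; B/F; D/C] holding=E
step 2 (putdown(E)): towers=[A; B/F; D/C; E] holding=-
step 3 (pickup(A)): towers=[B/F; D/C; E] holding=A

towers=[B/F; D/C; E] holding=A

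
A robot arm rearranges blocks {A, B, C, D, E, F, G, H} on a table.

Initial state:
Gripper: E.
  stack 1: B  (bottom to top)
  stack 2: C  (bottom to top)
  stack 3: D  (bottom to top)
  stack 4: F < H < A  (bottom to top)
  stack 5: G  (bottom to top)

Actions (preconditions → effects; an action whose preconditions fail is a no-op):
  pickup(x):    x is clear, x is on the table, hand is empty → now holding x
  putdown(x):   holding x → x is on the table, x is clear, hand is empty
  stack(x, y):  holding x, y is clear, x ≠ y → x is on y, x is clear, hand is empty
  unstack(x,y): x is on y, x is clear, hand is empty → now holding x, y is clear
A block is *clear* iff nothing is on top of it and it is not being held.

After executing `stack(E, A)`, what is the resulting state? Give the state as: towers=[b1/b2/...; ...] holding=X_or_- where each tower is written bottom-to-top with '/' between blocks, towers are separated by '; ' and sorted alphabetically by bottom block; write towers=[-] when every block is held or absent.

before: towers=[B; C; D; F/H/A; G] holding=E
pre[stack(E, A)]: holding(E) ✓, clear(A) ✓, E≠A ✓
all met → apply stack(E, A)
after:  towers=[B; C; D; F/H/A/E; G] holding=-

towers=[B; C; D; F/H/A/E; G] holding=-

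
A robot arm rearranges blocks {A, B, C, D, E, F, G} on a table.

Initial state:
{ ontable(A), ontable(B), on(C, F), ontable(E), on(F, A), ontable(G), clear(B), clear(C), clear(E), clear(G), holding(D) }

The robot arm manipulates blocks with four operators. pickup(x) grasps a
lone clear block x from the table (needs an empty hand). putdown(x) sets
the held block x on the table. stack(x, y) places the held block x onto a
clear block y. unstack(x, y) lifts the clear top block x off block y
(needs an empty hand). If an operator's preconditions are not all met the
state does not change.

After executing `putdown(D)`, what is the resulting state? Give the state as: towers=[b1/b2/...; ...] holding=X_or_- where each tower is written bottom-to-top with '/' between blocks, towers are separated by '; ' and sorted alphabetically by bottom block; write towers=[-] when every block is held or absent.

before: towers=[A/F/C; B; E; G] holding=D
pre[putdown(D)]: holding(D) yes
all met → apply putdown(D)
after:  towers=[A/F/C; B; D; E; G] holding=-

towers=[A/F/C; B; D; E; G] holding=-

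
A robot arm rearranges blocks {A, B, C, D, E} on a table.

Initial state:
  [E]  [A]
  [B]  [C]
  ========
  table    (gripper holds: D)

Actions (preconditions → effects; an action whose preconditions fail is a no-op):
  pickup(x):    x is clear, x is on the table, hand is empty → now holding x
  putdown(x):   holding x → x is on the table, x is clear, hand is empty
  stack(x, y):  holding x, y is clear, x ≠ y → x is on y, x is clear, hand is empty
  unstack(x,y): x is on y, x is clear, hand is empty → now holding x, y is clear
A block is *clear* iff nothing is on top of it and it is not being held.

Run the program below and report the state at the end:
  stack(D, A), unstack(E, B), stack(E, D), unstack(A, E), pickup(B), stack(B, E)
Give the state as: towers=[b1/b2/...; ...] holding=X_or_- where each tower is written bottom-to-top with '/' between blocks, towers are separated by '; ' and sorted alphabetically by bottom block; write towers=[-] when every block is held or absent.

step 1 (stack(D, A)): towers=[B/E; C/A/D] holding=-
step 2 (unstack(E, B)): towers=[B; C/A/D] holding=E
step 3 (stack(E, D)): towers=[B; C/A/D/E] holding=-
step 4 (unstack(A, E)) [no-op]: towers=[B; C/A/D/E] holding=-
step 5 (pickup(B)): towers=[C/A/D/E] holding=B
step 6 (stack(B, E)): towers=[C/A/D/E/B] holding=-

towers=[C/A/D/E/B] holding=-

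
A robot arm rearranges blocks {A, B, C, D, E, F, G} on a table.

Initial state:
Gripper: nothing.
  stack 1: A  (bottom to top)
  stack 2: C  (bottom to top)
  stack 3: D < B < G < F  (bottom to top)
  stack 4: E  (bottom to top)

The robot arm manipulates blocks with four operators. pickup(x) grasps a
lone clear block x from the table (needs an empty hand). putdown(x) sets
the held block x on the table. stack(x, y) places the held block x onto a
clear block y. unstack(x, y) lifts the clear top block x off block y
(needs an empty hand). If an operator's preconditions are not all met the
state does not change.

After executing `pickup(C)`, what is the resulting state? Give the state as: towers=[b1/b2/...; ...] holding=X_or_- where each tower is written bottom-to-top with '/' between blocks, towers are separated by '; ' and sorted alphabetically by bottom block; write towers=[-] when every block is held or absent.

towers=[A; D/B/G/F; E] holding=C

before: towers=[A; C; D/B/G/F; E] holding=-
pre[pickup(C)]: clear(C) ✓, ontable(C) ✓, handempty ✓
all met → apply pickup(C)
after:  towers=[A; D/B/G/F; E] holding=C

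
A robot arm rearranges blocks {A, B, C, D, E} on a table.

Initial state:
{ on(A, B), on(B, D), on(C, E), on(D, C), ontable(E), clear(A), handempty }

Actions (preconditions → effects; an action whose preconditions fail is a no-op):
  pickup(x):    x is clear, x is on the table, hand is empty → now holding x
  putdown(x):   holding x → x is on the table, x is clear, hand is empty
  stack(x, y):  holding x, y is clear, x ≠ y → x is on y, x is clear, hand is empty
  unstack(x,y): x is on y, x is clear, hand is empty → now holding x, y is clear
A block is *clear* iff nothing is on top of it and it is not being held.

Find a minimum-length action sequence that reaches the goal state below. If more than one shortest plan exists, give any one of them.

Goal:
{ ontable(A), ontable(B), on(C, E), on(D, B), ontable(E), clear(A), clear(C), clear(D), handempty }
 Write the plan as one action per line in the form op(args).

step 1 (unstack(A, B)): towers=[E/C/D/B] holding=A
step 2 (putdown(A)): towers=[A; E/C/D/B] holding=-
step 3 (unstack(B, D)): towers=[A; E/C/D] holding=B
step 4 (putdown(B)): towers=[A; B; E/C/D] holding=-
step 5 (unstack(D, C)): towers=[A; B; E/C] holding=D
step 6 (stack(D, B)): towers=[A; B/D; E/C] holding=-
goal check: towers=[A; B/D; E/C] holding=- — reached (length 6, optimal by BFS)

unstack(A, B)
putdown(A)
unstack(B, D)
putdown(B)
unstack(D, C)
stack(D, B)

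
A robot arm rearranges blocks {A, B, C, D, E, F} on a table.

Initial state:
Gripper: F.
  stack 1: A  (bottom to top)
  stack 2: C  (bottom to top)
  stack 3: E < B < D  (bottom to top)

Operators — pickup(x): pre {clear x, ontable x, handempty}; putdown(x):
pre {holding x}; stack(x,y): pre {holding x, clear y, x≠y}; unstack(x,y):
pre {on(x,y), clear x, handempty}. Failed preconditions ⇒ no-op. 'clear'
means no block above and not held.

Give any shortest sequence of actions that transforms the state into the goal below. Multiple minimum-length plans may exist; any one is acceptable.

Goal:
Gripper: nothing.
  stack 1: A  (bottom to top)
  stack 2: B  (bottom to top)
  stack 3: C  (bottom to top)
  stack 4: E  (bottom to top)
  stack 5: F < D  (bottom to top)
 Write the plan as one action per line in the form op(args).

step 1 (putdown(F)): towers=[A; C; E/B/D; F] holding=-
step 2 (unstack(D, B)): towers=[A; C; E/B; F] holding=D
step 3 (stack(D, F)): towers=[A; C; E/B; F/D] holding=-
step 4 (unstack(B, E)): towers=[A; C; E; F/D] holding=B
step 5 (putdown(B)): towers=[A; B; C; E; F/D] holding=-
goal check: towers=[A; B; C; E; F/D] holding=- — reached (length 5, optimal by BFS)

putdown(F)
unstack(D, B)
stack(D, F)
unstack(B, E)
putdown(B)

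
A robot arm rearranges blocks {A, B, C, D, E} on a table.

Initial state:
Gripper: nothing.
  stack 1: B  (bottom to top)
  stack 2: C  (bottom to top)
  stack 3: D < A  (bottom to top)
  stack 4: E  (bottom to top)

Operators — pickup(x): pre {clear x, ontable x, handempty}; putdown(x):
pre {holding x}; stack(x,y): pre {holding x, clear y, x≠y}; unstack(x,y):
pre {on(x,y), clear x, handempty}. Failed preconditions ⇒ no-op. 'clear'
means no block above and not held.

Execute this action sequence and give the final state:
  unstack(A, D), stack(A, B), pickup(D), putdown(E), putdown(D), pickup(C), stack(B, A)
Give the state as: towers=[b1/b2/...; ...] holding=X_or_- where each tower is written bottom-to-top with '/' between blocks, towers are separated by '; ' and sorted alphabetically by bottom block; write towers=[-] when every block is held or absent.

towers=[B/A; D; E] holding=C

step 1 (unstack(A, D)): towers=[B; C; D; E] holding=A
step 2 (stack(A, B)): towers=[B/A; C; D; E] holding=-
step 3 (pickup(D)): towers=[B/A; C; E] holding=D
step 4 (putdown(E)) [no-op]: towers=[B/A; C; E] holding=D
step 5 (putdown(D)): towers=[B/A; C; D; E] holding=-
step 6 (pickup(C)): towers=[B/A; D; E] holding=C
step 7 (stack(B, A)) [no-op]: towers=[B/A; D; E] holding=C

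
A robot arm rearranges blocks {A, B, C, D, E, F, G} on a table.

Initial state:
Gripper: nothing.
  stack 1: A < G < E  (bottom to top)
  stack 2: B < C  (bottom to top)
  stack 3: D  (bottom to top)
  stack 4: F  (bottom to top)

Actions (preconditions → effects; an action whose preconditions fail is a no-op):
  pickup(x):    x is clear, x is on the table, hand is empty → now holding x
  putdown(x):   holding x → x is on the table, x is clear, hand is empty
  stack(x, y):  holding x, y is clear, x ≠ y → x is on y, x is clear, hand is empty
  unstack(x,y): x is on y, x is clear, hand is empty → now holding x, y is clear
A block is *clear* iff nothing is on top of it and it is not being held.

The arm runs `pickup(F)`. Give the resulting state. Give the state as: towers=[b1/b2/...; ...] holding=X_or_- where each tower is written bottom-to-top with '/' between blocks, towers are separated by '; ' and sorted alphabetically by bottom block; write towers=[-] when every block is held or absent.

before: towers=[A/G/E; B/C; D; F] holding=-
pre[pickup(F)]: clear(F) ✓, ontable(F) ✓, handempty ✓
all met → apply pickup(F)
after:  towers=[A/G/E; B/C; D] holding=F

towers=[A/G/E; B/C; D] holding=F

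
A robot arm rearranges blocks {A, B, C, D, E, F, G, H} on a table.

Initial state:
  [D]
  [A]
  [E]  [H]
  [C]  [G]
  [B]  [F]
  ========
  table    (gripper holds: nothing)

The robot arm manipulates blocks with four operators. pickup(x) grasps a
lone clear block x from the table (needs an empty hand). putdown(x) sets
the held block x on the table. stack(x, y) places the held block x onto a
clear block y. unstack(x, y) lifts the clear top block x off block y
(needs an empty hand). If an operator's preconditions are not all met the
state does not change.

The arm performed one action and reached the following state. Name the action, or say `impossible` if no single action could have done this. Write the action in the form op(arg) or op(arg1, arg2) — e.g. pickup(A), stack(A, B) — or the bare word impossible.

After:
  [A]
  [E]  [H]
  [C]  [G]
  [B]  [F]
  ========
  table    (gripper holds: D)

unstack(D, A)

target: towers=[B/C/E/A; F/G/H] holding=D
     unstack(H, G) → towers=[B/C/E/A/D; F/G] holding=H
     unstack(D, A) → towers=[B/C/E/A; F/G/H] holding=D  ← match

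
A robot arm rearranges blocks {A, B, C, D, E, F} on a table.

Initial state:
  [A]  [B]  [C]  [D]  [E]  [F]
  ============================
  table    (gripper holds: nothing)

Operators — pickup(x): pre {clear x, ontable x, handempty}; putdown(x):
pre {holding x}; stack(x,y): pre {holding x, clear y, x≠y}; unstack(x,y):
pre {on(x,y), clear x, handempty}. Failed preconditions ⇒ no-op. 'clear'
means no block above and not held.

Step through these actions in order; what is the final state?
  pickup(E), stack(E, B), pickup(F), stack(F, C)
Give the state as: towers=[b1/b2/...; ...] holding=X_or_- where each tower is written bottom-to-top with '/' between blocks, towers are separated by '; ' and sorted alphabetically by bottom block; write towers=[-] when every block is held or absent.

towers=[A; B/E; C/F; D] holding=-

step 1 (pickup(E)): towers=[A; B; C; D; F] holding=E
step 2 (stack(E, B)): towers=[A; B/E; C; D; F] holding=-
step 3 (pickup(F)): towers=[A; B/E; C; D] holding=F
step 4 (stack(F, C)): towers=[A; B/E; C/F; D] holding=-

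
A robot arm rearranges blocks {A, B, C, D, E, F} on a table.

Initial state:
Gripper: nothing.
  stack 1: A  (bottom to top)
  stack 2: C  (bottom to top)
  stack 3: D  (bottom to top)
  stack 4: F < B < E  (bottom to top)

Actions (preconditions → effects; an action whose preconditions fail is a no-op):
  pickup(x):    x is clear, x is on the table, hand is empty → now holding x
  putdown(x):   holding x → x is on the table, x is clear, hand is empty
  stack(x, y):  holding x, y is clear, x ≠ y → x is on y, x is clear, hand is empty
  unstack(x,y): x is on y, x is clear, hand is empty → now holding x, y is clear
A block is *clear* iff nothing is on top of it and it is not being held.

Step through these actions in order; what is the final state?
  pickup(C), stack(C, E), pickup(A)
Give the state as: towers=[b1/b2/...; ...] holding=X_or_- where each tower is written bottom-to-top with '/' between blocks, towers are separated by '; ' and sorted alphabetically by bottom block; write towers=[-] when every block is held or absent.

towers=[D; F/B/E/C] holding=A

step 1 (pickup(C)): towers=[A; D; F/B/E] holding=C
step 2 (stack(C, E)): towers=[A; D; F/B/E/C] holding=-
step 3 (pickup(A)): towers=[D; F/B/E/C] holding=A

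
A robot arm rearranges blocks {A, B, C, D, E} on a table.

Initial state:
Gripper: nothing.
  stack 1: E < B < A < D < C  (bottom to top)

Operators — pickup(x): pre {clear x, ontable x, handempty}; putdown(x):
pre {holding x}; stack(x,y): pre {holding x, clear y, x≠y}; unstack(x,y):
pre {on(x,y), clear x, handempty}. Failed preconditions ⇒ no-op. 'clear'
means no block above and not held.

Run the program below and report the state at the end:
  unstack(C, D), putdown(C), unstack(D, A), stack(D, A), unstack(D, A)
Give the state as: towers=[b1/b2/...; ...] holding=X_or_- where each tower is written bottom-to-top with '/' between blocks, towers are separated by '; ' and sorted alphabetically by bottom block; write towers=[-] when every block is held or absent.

towers=[C; E/B/A] holding=D

step 1 (unstack(C, D)): towers=[E/B/A/D] holding=C
step 2 (putdown(C)): towers=[C; E/B/A/D] holding=-
step 3 (unstack(D, A)): towers=[C; E/B/A] holding=D
step 4 (stack(D, A)): towers=[C; E/B/A/D] holding=-
step 5 (unstack(D, A)): towers=[C; E/B/A] holding=D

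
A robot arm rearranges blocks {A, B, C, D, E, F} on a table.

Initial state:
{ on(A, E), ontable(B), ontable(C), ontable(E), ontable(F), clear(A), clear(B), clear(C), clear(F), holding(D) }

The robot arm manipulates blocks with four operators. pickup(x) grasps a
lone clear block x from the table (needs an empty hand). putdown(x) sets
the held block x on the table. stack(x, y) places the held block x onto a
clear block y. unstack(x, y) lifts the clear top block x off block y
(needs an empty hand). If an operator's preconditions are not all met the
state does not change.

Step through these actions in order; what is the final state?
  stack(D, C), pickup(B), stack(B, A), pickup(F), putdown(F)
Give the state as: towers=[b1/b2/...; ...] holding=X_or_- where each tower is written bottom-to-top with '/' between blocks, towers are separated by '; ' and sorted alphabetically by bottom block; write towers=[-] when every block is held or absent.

towers=[C/D; E/A/B; F] holding=-

step 1 (stack(D, C)): towers=[B; C/D; E/A; F] holding=-
step 2 (pickup(B)): towers=[C/D; E/A; F] holding=B
step 3 (stack(B, A)): towers=[C/D; E/A/B; F] holding=-
step 4 (pickup(F)): towers=[C/D; E/A/B] holding=F
step 5 (putdown(F)): towers=[C/D; E/A/B; F] holding=-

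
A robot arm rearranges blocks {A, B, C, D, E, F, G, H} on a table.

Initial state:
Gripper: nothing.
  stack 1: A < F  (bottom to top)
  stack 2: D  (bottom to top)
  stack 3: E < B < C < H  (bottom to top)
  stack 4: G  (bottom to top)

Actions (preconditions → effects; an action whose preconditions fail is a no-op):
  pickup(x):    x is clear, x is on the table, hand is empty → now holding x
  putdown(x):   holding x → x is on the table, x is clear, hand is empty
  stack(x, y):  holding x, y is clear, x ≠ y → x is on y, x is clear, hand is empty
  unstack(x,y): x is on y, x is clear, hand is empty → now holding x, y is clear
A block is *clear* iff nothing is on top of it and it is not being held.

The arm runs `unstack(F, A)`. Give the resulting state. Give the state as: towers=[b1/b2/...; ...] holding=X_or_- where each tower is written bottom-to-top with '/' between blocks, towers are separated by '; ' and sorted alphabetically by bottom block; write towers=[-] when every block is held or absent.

before: towers=[A/F; D; E/B/C/H; G] holding=-
pre[unstack(F, A)]: on(F,A) ok, clear(F) ok, handempty ok
all met → apply unstack(F, A)
after:  towers=[A; D; E/B/C/H; G] holding=F

towers=[A; D; E/B/C/H; G] holding=F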